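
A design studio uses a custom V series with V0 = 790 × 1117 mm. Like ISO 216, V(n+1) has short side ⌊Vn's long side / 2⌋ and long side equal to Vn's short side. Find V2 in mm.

V1: ⌊1117/2⌋ × 790 = 558 × 790 mm
V2: ⌊790/2⌋ × 558 = 395 × 558 mm

395 × 558 mm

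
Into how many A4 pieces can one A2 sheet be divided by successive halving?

4

Each ISO step halves the sheet: 1 × A2 → 2 × A3 → 4 × A4
From A2 to A4 is 2 halving steps: 2^2 = 4.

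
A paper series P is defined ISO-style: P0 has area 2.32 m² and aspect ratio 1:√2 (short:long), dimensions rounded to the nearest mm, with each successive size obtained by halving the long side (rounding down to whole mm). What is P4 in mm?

320 × 452 mm

Let P0's short side be w mm. w · w√2 = 2.32 m² = 2,320,000 mm², so w ≈ 1280.8 mm and w√2 ≈ 1811.3 mm → P0 = 1281 × 1811 mm.
P1: ⌊1811/2⌋ × 1281 = 905 × 1281 mm
P2: ⌊1281/2⌋ × 905 = 640 × 905 mm
P3: ⌊905/2⌋ × 640 = 452 × 640 mm
P4: ⌊640/2⌋ × 452 = 320 × 452 mm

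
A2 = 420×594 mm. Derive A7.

A3: ⌊594/2⌋ × 420 = 297 × 420 mm
A4: ⌊420/2⌋ × 297 = 210 × 297 mm
A5: ⌊297/2⌋ × 210 = 148 × 210 mm
A6: ⌊210/2⌋ × 148 = 105 × 148 mm
A7: ⌊148/2⌋ × 105 = 74 × 105 mm

74 × 105 mm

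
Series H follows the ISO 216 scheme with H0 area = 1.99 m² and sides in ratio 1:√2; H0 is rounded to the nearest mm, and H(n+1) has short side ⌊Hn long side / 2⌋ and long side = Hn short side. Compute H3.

Let H0's short side be w mm. w · w√2 = 1.99 m² = 1,990,000 mm², so w ≈ 1186.2 mm and w√2 ≈ 1677.6 mm → H0 = 1186 × 1678 mm.
H1: ⌊1678/2⌋ × 1186 = 839 × 1186 mm
H2: ⌊1186/2⌋ × 839 = 593 × 839 mm
H3: ⌊839/2⌋ × 593 = 419 × 593 mm

419 × 593 mm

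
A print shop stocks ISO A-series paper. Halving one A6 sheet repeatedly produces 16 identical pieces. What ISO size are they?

16 = 2^4, so 4 halving steps.
A6 → A7 → … → A10 after 4 steps.

A10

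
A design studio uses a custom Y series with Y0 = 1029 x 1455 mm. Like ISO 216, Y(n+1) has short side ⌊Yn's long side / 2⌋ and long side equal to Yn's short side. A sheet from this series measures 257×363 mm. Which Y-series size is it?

Y0: 1029 × 1455 mm
Y1: 727 × 1029 mm
Y2: 514 × 727 mm
Y3: 363 × 514 mm
Y4: 257 × 363 mm
Y5: 181 × 257 mm
→ matches Y4.

Y4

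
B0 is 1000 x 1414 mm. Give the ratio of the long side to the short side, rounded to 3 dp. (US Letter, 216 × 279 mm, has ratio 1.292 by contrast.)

1414 / 1000 = 1.414
Matches √2 ≈ 1.414 — the ISO 216 defining ratio.

1.414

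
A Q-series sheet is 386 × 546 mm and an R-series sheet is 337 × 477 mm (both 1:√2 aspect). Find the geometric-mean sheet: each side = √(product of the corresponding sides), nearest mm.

Short side: √(386 · 337) = √130082 ≈ 360.7 → 361 mm
Long side: √(546 · 477) = √260442 ≈ 510.3 → 510 mm

361 × 510 mm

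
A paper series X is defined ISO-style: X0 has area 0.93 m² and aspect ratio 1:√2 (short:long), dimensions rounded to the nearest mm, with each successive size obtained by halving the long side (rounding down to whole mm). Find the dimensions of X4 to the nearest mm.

202 × 286 mm

Let X0's short side be w mm. w · w√2 = 0.93 m² = 930,000 mm², so w ≈ 810.9 mm and w√2 ≈ 1146.8 mm → X0 = 811 × 1147 mm.
X1: ⌊1147/2⌋ × 811 = 573 × 811 mm
X2: ⌊811/2⌋ × 573 = 405 × 573 mm
X3: ⌊573/2⌋ × 405 = 286 × 405 mm
X4: ⌊405/2⌋ × 286 = 202 × 286 mm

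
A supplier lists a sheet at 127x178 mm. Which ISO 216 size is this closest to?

B6 (125 × 176 mm)

Aspect ratio 178/127 ≈ 1.402 — close to the ISO √2 ≈ 1.414.
In the B-series (B0 = 1000 × 1414 mm): B6 = 125 × 176 mm.
Off by 4 mm total — nearest standard size.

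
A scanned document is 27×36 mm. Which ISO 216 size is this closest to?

Aspect ratio 36/27 ≈ 1.333 (ISO target is √2 ≈ 1.414).
In the A-series (A0 area = 1 m²): A10 = 26 × 37 mm.
Off by 2 mm total — nearest standard size.

A10 (26 × 37 mm)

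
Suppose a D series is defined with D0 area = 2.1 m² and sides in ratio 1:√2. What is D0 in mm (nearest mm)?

1219 × 1723 mm

Let the short side be w mm. Then w · w√2 = 2.1 m² = 2,100,000 mm².
w² = 2,100,000/√2, so w ≈ 1218.6 mm; long side = w√2 ≈ 1723.3 mm.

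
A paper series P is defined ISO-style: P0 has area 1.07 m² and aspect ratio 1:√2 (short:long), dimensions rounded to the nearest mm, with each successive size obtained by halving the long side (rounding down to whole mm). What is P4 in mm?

Let P0's short side be w mm. w · w√2 = 1.07 m² = 1,070,000 mm², so w ≈ 869.8 mm and w√2 ≈ 1230.1 mm → P0 = 870 × 1230 mm.
P1: ⌊1230/2⌋ × 870 = 615 × 870 mm
P2: ⌊870/2⌋ × 615 = 435 × 615 mm
P3: ⌊615/2⌋ × 435 = 307 × 435 mm
P4: ⌊435/2⌋ × 307 = 217 × 307 mm

217 × 307 mm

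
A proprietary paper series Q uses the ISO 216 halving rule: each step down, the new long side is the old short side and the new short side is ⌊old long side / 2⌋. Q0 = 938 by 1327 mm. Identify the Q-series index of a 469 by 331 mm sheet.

Q0: 938 × 1327 mm
Q1: 663 × 938 mm
Q2: 469 × 663 mm
Q3: 331 × 469 mm
Q4: 234 × 331 mm
→ matches Q3.

Q3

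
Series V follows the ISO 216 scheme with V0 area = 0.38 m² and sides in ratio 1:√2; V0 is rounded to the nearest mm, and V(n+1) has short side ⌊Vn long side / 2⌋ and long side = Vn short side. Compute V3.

183 × 259 mm

Let V0's short side be w mm. w · w√2 = 0.38 m² = 380,000 mm², so w ≈ 518.4 mm and w√2 ≈ 733.1 mm → V0 = 518 × 733 mm.
V1: ⌊733/2⌋ × 518 = 366 × 518 mm
V2: ⌊518/2⌋ × 366 = 259 × 366 mm
V3: ⌊366/2⌋ × 259 = 183 × 259 mm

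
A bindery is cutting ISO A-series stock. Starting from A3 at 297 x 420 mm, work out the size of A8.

52 × 74 mm

A4: ⌊420/2⌋ × 297 = 210 × 297 mm
A5: ⌊297/2⌋ × 210 = 148 × 210 mm
A6: ⌊210/2⌋ × 148 = 105 × 148 mm
A7: ⌊148/2⌋ × 105 = 74 × 105 mm
A8: ⌊105/2⌋ × 74 = 52 × 74 mm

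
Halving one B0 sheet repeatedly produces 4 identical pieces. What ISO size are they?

4 = 2^2, so 2 halving steps.
B0 → B1 → … → B2 after 2 steps.

B2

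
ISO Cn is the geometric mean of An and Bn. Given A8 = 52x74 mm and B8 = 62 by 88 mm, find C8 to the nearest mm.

Short side: √(52 · 62) = √3224 ≈ 56.8 → 57 mm
Long side: √(74 · 88) = √6512 ≈ 80.7 → 81 mm

57 × 81 mm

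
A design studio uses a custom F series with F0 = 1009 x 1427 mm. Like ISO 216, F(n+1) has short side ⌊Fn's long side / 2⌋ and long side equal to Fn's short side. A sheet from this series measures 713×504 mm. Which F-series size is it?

F2

F0: 1009 × 1427 mm
F1: 713 × 1009 mm
F2: 504 × 713 mm
F3: 356 × 504 mm
→ matches F2.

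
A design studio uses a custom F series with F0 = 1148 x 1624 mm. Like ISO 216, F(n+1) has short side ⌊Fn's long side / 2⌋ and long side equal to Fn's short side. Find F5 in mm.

203 × 287 mm

F1 = 812 × 1148 mm (from F0 by 1 halving).
F2: ⌊1148/2⌋ × 812 = 574 × 812 mm
F3: ⌊812/2⌋ × 574 = 406 × 574 mm
F4: ⌊574/2⌋ × 406 = 287 × 406 mm
F5: ⌊406/2⌋ × 287 = 203 × 287 mm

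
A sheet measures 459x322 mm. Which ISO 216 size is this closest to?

Aspect ratio 459/322 ≈ 1.425 — close to the ISO √2 ≈ 1.414.
In the C-series (envelope sizes, between A and B): C3 = 324 × 458 mm.
Off by 3 mm total — nearest standard size.

C3 (324 × 458 mm)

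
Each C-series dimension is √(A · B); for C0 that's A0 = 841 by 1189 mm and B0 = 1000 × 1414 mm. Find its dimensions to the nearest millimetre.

917 × 1297 mm

Short: √(841 · 1000) = √841000 ≈ 917.1 mm.
Long: √(1189 · 1414) = √1681246 ≈ 1296.6 mm.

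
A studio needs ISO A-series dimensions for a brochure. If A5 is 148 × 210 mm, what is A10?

A6: ⌊210/2⌋ × 148 = 105 × 148 mm
A7: ⌊148/2⌋ × 105 = 74 × 105 mm
A8: ⌊105/2⌋ × 74 = 52 × 74 mm
A9: ⌊74/2⌋ × 52 = 37 × 52 mm
A10: ⌊52/2⌋ × 37 = 26 × 37 mm

26 × 37 mm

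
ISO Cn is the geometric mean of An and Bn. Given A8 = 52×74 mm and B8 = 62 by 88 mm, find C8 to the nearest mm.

Short side: √(52 · 62) = √3224 ≈ 56.8 → 57 mm
Long side: √(74 · 88) = √6512 ≈ 80.7 → 81 mm

57 × 81 mm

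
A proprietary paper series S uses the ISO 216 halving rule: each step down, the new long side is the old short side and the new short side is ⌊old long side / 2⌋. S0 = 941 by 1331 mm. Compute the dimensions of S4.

S1 = 665 × 941 mm (from S0 by 1 halving).
S2: ⌊941/2⌋ × 665 = 470 × 665 mm
S3: ⌊665/2⌋ × 470 = 332 × 470 mm
S4: ⌊470/2⌋ × 332 = 235 × 332 mm

235 × 332 mm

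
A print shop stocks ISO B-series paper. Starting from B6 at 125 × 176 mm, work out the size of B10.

B7: ⌊176/2⌋ × 125 = 88 × 125 mm
B8: ⌊125/2⌋ × 88 = 62 × 88 mm
B9: ⌊88/2⌋ × 62 = 44 × 62 mm
B10: ⌊62/2⌋ × 44 = 31 × 44 mm

31 × 44 mm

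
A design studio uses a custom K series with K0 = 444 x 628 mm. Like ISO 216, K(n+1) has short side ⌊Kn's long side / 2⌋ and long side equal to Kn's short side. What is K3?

K1: ⌊628/2⌋ × 444 = 314 × 444 mm
K2: ⌊444/2⌋ × 314 = 222 × 314 mm
K3: ⌊314/2⌋ × 222 = 157 × 222 mm

157 × 222 mm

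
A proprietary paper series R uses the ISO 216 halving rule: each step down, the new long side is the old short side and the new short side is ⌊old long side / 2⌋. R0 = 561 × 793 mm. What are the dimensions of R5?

99 × 140 mm

R1: ⌊793/2⌋ × 561 = 396 × 561 mm
R2: ⌊561/2⌋ × 396 = 280 × 396 mm
R3: ⌊396/2⌋ × 280 = 198 × 280 mm
R4: ⌊280/2⌋ × 198 = 140 × 198 mm
R5: ⌊198/2⌋ × 140 = 99 × 140 mm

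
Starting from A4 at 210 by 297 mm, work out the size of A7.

A5: ⌊297/2⌋ × 210 = 148 × 210 mm
A6: ⌊210/2⌋ × 148 = 105 × 148 mm
A7: ⌊148/2⌋ × 105 = 74 × 105 mm

74 × 105 mm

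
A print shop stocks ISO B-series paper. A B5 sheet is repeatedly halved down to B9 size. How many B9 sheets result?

Each ISO step halves the sheet: 1 × B5 → 2 × B6 → 4 × B7 → 8 × B8 → …
From B5 to B9 is 4 halving steps: 2^4 = 16.

16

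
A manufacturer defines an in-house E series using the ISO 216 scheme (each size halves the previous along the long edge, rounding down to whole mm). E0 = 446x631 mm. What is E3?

157 × 223 mm

E1 = 315 × 446 mm (from E0 by 1 halving).
E2: ⌊446/2⌋ × 315 = 223 × 315 mm
E3: ⌊315/2⌋ × 223 = 157 × 223 mm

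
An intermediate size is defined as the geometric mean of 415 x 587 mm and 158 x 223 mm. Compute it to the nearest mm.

Short side: √(415 · 158) = √65570 ≈ 256.1 → 256 mm
Long side: √(587 · 223) = √130901 ≈ 361.8 → 362 mm

256 × 362 mm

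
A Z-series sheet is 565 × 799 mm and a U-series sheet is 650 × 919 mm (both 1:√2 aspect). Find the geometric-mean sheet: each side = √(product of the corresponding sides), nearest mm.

Short side: √(565 · 650) = √367250 ≈ 606.0 → 606 mm
Long side: √(799 · 919) = √734281 ≈ 856.9 → 857 mm

606 × 857 mm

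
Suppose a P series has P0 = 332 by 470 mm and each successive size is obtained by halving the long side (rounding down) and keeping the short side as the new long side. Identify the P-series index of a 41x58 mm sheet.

P0: 332 × 470 mm
P1: 235 × 332 mm
P2: 166 × 235 mm
P3: 117 × 166 mm
P4: 83 × 117 mm
P5: 58 × 83 mm
P6: 41 × 58 mm
P7: 29 × 41 mm
→ matches P6.

P6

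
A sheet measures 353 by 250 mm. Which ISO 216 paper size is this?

Aspect ratio 353/250 ≈ 1.412 — close to the ISO √2 ≈ 1.414.
In the B-series (B0 = 1000 × 1414 mm): B4 = 250 × 353 mm.

B4 (250 × 353 mm)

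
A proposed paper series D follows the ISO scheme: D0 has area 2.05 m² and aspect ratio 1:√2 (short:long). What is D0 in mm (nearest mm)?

1204 × 1703 mm

Let the short side be w mm. Then w · w√2 = 2.05 m² = 2,050,000 mm².
w² = 2,050,000/√2, so w ≈ 1204.0 mm; long side = w√2 ≈ 1702.7 mm.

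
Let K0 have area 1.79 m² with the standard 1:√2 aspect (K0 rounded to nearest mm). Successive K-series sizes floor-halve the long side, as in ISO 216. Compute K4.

281 × 397 mm

Let K0's short side be w mm. w · w√2 = 1.79 m² = 1,790,000 mm², so w ≈ 1125.0 mm and w√2 ≈ 1591.1 mm → K0 = 1125 × 1591 mm.
K1: ⌊1591/2⌋ × 1125 = 795 × 1125 mm
K2: ⌊1125/2⌋ × 795 = 562 × 795 mm
K3: ⌊795/2⌋ × 562 = 397 × 562 mm
K4: ⌊562/2⌋ × 397 = 281 × 397 mm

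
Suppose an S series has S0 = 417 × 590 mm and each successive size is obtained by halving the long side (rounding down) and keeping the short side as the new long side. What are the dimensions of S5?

S1: ⌊590/2⌋ × 417 = 295 × 417 mm
S2: ⌊417/2⌋ × 295 = 208 × 295 mm
S3: ⌊295/2⌋ × 208 = 147 × 208 mm
S4: ⌊208/2⌋ × 147 = 104 × 147 mm
S5: ⌊147/2⌋ × 104 = 73 × 104 mm

73 × 104 mm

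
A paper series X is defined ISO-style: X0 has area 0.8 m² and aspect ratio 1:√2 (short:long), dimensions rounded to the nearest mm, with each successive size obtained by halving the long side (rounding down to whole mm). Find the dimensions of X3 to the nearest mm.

266 × 376 mm

Let X0's short side be w mm. w · w√2 = 0.8 m² = 800,000 mm², so w ≈ 752.1 mm and w√2 ≈ 1063.7 mm → X0 = 752 × 1064 mm.
X1: ⌊1064/2⌋ × 752 = 532 × 752 mm
X2: ⌊752/2⌋ × 532 = 376 × 532 mm
X3: ⌊532/2⌋ × 376 = 266 × 376 mm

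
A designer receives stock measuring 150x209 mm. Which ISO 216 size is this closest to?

A5 (148 × 210 mm)

Aspect ratio 209/150 ≈ 1.393 (ISO target is √2 ≈ 1.414).
In the A-series (A0 area = 1 m²): A5 = 148 × 210 mm.
Off by 3 mm total — nearest standard size.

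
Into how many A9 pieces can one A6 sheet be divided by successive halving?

Each ISO step halves the sheet: 1 × A6 → 2 × A7 → 4 × A8 → 8 × A9
From A6 to A9 is 3 halving steps: 2^3 = 8.

8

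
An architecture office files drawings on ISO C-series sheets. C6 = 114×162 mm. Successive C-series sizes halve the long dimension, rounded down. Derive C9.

C7: ⌊162/2⌋ × 114 = 81 × 114 mm
C8: ⌊114/2⌋ × 81 = 57 × 81 mm
C9: ⌊81/2⌋ × 57 = 40 × 57 mm

40 × 57 mm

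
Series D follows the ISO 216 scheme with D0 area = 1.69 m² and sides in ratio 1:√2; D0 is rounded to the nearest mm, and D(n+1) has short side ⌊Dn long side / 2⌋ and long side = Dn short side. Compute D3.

Let D0's short side be w mm. w · w√2 = 1.69 m² = 1,690,000 mm², so w ≈ 1093.2 mm and w√2 ≈ 1546.0 mm → D0 = 1093 × 1546 mm.
D1: ⌊1546/2⌋ × 1093 = 773 × 1093 mm
D2: ⌊1093/2⌋ × 773 = 546 × 773 mm
D3: ⌊773/2⌋ × 546 = 386 × 546 mm

386 × 546 mm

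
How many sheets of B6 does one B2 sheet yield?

Each ISO step halves the sheet: 1 × B2 → 2 × B3 → 4 × B4 → 8 × B5 → …
From B2 to B6 is 4 halving steps: 2^4 = 16.

16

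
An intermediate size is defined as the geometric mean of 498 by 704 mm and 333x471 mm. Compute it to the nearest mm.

407 × 576 mm

Short side: √(498 · 333) = √165834 ≈ 407.2 → 407 mm
Long side: √(704 · 471) = √331584 ≈ 575.8 → 576 mm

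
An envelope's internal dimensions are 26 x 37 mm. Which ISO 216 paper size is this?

Aspect ratio 37/26 ≈ 1.423 — close to the ISO √2 ≈ 1.414.
In the A-series (A0 area = 1 m²): A10 = 26 × 37 mm.

A10 (26 × 37 mm)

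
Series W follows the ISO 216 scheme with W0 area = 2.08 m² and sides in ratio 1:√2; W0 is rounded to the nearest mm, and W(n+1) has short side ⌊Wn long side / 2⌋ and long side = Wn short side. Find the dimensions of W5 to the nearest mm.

214 × 303 mm

Let W0's short side be w mm. w · w√2 = 2.08 m² = 2,080,000 mm², so w ≈ 1212.8 mm and w√2 ≈ 1715.1 mm → W0 = 1213 × 1715 mm.
W1: ⌊1715/2⌋ × 1213 = 857 × 1213 mm
W2: ⌊1213/2⌋ × 857 = 606 × 857 mm
W3: ⌊857/2⌋ × 606 = 428 × 606 mm
W4: ⌊606/2⌋ × 428 = 303 × 428 mm
W5: ⌊428/2⌋ × 303 = 214 × 303 mm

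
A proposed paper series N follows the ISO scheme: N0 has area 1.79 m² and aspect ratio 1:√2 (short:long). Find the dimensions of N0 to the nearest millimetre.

Let the short side be w mm. Then w · w√2 = 1.79 m² = 1,790,000 mm².
w² = 1,790,000/√2, so w ≈ 1125.0 mm; long side = w√2 ≈ 1591.1 mm.

1125 × 1591 mm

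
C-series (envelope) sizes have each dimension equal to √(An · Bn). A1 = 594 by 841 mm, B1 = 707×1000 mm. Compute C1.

648 × 917 mm

Short side: √(594 · 707) = √419958 ≈ 648.0 → 648 mm
Long side: √(841 · 1000) = √841000 ≈ 917.1 → 917 mm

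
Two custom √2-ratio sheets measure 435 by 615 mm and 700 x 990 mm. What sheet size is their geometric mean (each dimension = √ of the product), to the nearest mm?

552 × 780 mm

Short side: √(435 · 700) = √304500 ≈ 551.8 → 552 mm
Long side: √(615 · 990) = √608850 ≈ 780.3 → 780 mm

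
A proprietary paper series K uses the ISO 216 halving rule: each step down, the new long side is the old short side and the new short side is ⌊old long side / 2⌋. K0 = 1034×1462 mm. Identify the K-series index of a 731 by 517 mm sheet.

K0: 1034 × 1462 mm
K1: 731 × 1034 mm
K2: 517 × 731 mm
K3: 365 × 517 mm
→ matches K2.

K2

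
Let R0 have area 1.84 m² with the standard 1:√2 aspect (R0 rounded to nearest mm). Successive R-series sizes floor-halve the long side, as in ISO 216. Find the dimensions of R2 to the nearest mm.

570 × 806 mm

Let R0's short side be w mm. w · w√2 = 1.84 m² = 1,840,000 mm², so w ≈ 1140.6 mm and w√2 ≈ 1613.1 mm → R0 = 1141 × 1613 mm.
R1: ⌊1613/2⌋ × 1141 = 806 × 1141 mm
R2: ⌊1141/2⌋ × 806 = 570 × 806 mm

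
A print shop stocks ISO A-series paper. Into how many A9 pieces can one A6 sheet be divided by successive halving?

8

A6 = 105 × 148 mm; A9 = 37 × 52 mm.
Each halving step doubles the count; 3 steps from A6 to A9.
2^3 = 8.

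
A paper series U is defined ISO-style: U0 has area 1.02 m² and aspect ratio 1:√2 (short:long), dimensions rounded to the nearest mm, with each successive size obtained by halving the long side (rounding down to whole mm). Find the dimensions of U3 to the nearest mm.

300 × 424 mm

Let U0's short side be w mm. w · w√2 = 1.02 m² = 1,020,000 mm², so w ≈ 849.3 mm and w√2 ≈ 1201.0 mm → U0 = 849 × 1201 mm.
U1: ⌊1201/2⌋ × 849 = 600 × 849 mm
U2: ⌊849/2⌋ × 600 = 424 × 600 mm
U3: ⌊600/2⌋ × 424 = 300 × 424 mm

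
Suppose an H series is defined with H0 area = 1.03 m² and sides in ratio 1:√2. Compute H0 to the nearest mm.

Let the short side be w mm. Then w · w√2 = 1.03 m² = 1,030,000 mm².
w² = 1,030,000/√2, so w ≈ 853.4 mm; long side = w√2 ≈ 1206.9 mm.

853 × 1207 mm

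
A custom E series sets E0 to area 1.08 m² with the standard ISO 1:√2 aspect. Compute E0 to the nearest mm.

Let the short side be w mm. Then w · w√2 = 1.08 m² = 1,080,000 mm².
w² = 1,080,000/√2, so w ≈ 873.9 mm; long side = w√2 ≈ 1235.9 mm.

874 × 1236 mm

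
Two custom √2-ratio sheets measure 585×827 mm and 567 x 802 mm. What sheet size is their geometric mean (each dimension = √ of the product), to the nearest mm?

576 × 814 mm

Short side: √(585 · 567) = √331695 ≈ 575.9 → 576 mm
Long side: √(827 · 802) = √663254 ≈ 814.4 → 814 mm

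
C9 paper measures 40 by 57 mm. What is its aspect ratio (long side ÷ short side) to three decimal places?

1.425

57 / 40 = 1.425
ISO 216 targets √2 ≈ 1.414; the +0.011 deviation is from mm rounding.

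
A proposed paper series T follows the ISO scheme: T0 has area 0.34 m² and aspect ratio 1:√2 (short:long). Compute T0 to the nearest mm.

Let the short side be w mm. Then w · w√2 = 0.34 m² = 340,000 mm².
w² = 340,000/√2, so w ≈ 490.3 mm; long side = w√2 ≈ 693.4 mm.

490 × 693 mm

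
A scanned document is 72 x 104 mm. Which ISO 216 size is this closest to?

Aspect ratio 104/72 ≈ 1.444 (ISO target is √2 ≈ 1.414).
In the A-series (A0 area = 1 m²): A7 = 74 × 105 mm.
Off by 3 mm total — nearest standard size.

A7 (74 × 105 mm)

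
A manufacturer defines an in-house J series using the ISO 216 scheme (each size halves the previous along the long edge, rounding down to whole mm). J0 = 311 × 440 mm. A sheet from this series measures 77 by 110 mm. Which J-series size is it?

J4

J0: 311 × 440 mm
J1: 220 × 311 mm
J2: 155 × 220 mm
J3: 110 × 155 mm
J4: 77 × 110 mm
J5: 55 × 77 mm
→ matches J4.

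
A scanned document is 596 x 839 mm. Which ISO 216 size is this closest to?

Aspect ratio 839/596 ≈ 1.408 — close to the ISO √2 ≈ 1.414.
In the A-series (A0 area = 1 m²): A1 = 594 × 841 mm.
Off by 4 mm total — nearest standard size.

A1 (594 × 841 mm)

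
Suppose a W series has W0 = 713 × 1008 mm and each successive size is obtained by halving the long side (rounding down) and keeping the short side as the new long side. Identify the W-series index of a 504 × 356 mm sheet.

W0: 713 × 1008 mm
W1: 504 × 713 mm
W2: 356 × 504 mm
W3: 252 × 356 mm
→ matches W2.

W2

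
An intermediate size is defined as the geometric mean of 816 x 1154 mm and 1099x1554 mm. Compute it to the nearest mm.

947 × 1339 mm

Short side: √(816 · 1099) = √896784 ≈ 947.0 → 947 mm
Long side: √(1154 · 1554) = √1793316 ≈ 1339.1 → 1339 mm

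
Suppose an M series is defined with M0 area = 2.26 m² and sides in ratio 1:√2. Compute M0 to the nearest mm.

1264 × 1788 mm

Let the short side be w mm. Then w · w√2 = 2.26 m² = 2,260,000 mm².
w² = 2,260,000/√2, so w ≈ 1264.1 mm; long side = w√2 ≈ 1787.8 mm.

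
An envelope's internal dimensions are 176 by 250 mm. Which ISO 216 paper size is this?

B5 (176 × 250 mm)

Aspect ratio 250/176 ≈ 1.420 — close to the ISO √2 ≈ 1.414.
In the B-series (B0 = 1000 × 1414 mm): B5 = 176 × 250 mm.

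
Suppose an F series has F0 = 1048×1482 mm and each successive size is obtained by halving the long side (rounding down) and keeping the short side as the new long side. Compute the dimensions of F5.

185 × 262 mm

F1 = 741 × 1048 mm (from F0 by 1 halving).
F2: ⌊1048/2⌋ × 741 = 524 × 741 mm
F3: ⌊741/2⌋ × 524 = 370 × 524 mm
F4: ⌊524/2⌋ × 370 = 262 × 370 mm
F5: ⌊370/2⌋ × 262 = 185 × 262 mm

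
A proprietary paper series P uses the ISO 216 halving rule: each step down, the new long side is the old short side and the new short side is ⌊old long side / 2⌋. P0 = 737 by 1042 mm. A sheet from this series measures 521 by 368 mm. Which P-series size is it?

P0: 737 × 1042 mm
P1: 521 × 737 mm
P2: 368 × 521 mm
P3: 260 × 368 mm
→ matches P2.

P2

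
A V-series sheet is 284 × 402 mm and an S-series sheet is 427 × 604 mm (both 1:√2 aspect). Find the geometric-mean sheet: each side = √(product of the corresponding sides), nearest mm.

348 × 493 mm

Short side: √(284 · 427) = √121268 ≈ 348.2 → 348 mm
Long side: √(402 · 604) = √242808 ≈ 492.8 → 493 mm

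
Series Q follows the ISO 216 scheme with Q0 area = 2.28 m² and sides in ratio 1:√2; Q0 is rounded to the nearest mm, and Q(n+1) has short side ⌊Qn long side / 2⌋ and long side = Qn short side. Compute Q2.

Let Q0's short side be w mm. w · w√2 = 2.28 m² = 2,280,000 mm², so w ≈ 1269.7 mm and w√2 ≈ 1795.7 mm → Q0 = 1270 × 1796 mm.
Q1: ⌊1796/2⌋ × 1270 = 898 × 1270 mm
Q2: ⌊1270/2⌋ × 898 = 635 × 898 mm

635 × 898 mm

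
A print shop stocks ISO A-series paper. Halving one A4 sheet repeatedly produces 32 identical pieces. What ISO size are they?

A9

32 = 2^5, so 5 halving steps.
A4 → A5 → … → A9 after 5 steps.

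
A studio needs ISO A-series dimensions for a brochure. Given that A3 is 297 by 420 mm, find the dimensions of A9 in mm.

37 × 52 mm

A4: ⌊420/2⌋ × 297 = 210 × 297 mm
A5: ⌊297/2⌋ × 210 = 148 × 210 mm
A6: ⌊210/2⌋ × 148 = 105 × 148 mm
A7: ⌊148/2⌋ × 105 = 74 × 105 mm
A8: ⌊105/2⌋ × 74 = 52 × 74 mm
A9: ⌊74/2⌋ × 52 = 37 × 52 mm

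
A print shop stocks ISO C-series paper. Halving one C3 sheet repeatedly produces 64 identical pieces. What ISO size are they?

C9

64 = 2^6, so 6 halving steps.
C3 → C4 → … → C9 after 6 steps.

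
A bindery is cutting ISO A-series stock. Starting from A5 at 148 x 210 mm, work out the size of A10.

A6: ⌊210/2⌋ × 148 = 105 × 148 mm
A7: ⌊148/2⌋ × 105 = 74 × 105 mm
A8: ⌊105/2⌋ × 74 = 52 × 74 mm
A9: ⌊74/2⌋ × 52 = 37 × 52 mm
A10: ⌊52/2⌋ × 37 = 26 × 37 mm

26 × 37 mm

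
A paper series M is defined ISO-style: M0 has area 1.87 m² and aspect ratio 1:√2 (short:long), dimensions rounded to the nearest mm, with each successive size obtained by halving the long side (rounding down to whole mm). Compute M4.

Let M0's short side be w mm. w · w√2 = 1.87 m² = 1,870,000 mm², so w ≈ 1149.9 mm and w√2 ≈ 1626.2 mm → M0 = 1150 × 1626 mm.
M1: ⌊1626/2⌋ × 1150 = 813 × 1150 mm
M2: ⌊1150/2⌋ × 813 = 575 × 813 mm
M3: ⌊813/2⌋ × 575 = 406 × 575 mm
M4: ⌊575/2⌋ × 406 = 287 × 406 mm

287 × 406 mm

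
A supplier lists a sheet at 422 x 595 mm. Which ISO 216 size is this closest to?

A2 (420 × 594 mm)

Aspect ratio 595/422 ≈ 1.410 — close to the ISO √2 ≈ 1.414.
In the A-series (A0 area = 1 m²): A2 = 420 × 594 mm.
Off by 3 mm total — nearest standard size.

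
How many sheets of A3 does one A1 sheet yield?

4

Each ISO step halves the sheet: 1 × A1 → 2 × A2 → 4 × A3
From A1 to A3 is 2 halving steps: 2^2 = 4.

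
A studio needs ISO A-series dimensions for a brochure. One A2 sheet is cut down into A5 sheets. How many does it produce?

8

Each ISO step halves the sheet: 1 × A2 → 2 × A3 → 4 × A4 → 8 × A5
From A2 to A5 is 3 halving steps: 2^3 = 8.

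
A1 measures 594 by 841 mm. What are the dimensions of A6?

A2: ⌊841/2⌋ × 594 = 420 × 594 mm
A3: ⌊594/2⌋ × 420 = 297 × 420 mm
A4: ⌊420/2⌋ × 297 = 210 × 297 mm
A5: ⌊297/2⌋ × 210 = 148 × 210 mm
A6: ⌊210/2⌋ × 148 = 105 × 148 mm

105 × 148 mm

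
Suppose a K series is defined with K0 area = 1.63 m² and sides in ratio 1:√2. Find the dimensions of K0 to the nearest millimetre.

Let the short side be w mm. Then w · w√2 = 1.63 m² = 1,630,000 mm².
w² = 1,630,000/√2, so w ≈ 1073.6 mm; long side = w√2 ≈ 1518.3 mm.

1074 × 1518 mm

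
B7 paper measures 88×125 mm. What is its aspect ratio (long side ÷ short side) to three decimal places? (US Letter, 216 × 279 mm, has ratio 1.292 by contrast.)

125 / 88 = 1.420
ISO 216 targets √2 ≈ 1.414; the +0.006 deviation is from mm rounding.

1.420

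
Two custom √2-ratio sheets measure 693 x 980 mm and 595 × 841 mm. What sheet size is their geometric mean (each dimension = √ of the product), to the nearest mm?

642 × 908 mm

Short side: √(693 · 595) = √412335 ≈ 642.1 → 642 mm
Long side: √(980 · 841) = √824180 ≈ 907.8 → 908 mm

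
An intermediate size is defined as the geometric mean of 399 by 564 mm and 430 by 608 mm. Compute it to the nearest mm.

Short side: √(399 · 430) = √171570 ≈ 414.2 → 414 mm
Long side: √(564 · 608) = √342912 ≈ 585.6 → 586 mm

414 × 586 mm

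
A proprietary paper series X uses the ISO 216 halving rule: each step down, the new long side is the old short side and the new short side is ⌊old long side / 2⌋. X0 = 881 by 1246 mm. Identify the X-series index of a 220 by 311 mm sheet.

X4

X0: 881 × 1246 mm
X1: 623 × 881 mm
X2: 440 × 623 mm
X3: 311 × 440 mm
X4: 220 × 311 mm
X5: 155 × 220 mm
→ matches X4.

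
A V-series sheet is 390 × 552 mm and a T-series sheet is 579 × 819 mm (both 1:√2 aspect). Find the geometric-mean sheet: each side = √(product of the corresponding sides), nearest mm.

Short side: √(390 · 579) = √225810 ≈ 475.2 → 475 mm
Long side: √(552 · 819) = √452088 ≈ 672.4 → 672 mm

475 × 672 mm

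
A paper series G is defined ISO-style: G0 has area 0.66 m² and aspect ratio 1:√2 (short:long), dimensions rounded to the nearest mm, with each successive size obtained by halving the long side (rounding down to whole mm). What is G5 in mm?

Let G0's short side be w mm. w · w√2 = 0.66 m² = 660,000 mm², so w ≈ 683.1 mm and w√2 ≈ 966.1 mm → G0 = 683 × 966 mm.
G1: ⌊966/2⌋ × 683 = 483 × 683 mm
G2: ⌊683/2⌋ × 483 = 341 × 483 mm
G3: ⌊483/2⌋ × 341 = 241 × 341 mm
G4: ⌊341/2⌋ × 241 = 170 × 241 mm
G5: ⌊241/2⌋ × 170 = 120 × 170 mm

120 × 170 mm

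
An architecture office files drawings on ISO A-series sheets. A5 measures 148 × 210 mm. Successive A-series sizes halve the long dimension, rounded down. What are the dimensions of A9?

37 × 52 mm

A6: ⌊210/2⌋ × 148 = 105 × 148 mm
A7: ⌊148/2⌋ × 105 = 74 × 105 mm
A8: ⌊105/2⌋ × 74 = 52 × 74 mm
A9: ⌊74/2⌋ × 52 = 37 × 52 mm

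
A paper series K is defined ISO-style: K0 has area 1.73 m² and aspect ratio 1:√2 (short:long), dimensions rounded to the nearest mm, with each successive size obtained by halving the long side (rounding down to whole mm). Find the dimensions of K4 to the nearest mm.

276 × 391 mm

Let K0's short side be w mm. w · w√2 = 1.73 m² = 1,730,000 mm², so w ≈ 1106.0 mm and w√2 ≈ 1564.2 mm → K0 = 1106 × 1564 mm.
K1: ⌊1564/2⌋ × 1106 = 782 × 1106 mm
K2: ⌊1106/2⌋ × 782 = 553 × 782 mm
K3: ⌊782/2⌋ × 553 = 391 × 553 mm
K4: ⌊553/2⌋ × 391 = 276 × 391 mm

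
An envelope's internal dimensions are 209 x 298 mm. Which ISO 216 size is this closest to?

A4 (210 × 297 mm)

Aspect ratio 298/209 ≈ 1.426 — close to the ISO √2 ≈ 1.414.
In the A-series (A0 area = 1 m²): A4 = 210 × 297 mm.
Off by 2 mm total — nearest standard size.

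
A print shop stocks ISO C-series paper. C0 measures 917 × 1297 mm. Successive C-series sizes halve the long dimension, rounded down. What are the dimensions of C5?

162 × 229 mm

C1: ⌊1297/2⌋ × 917 = 648 × 917 mm
C2: ⌊917/2⌋ × 648 = 458 × 648 mm
C3: ⌊648/2⌋ × 458 = 324 × 458 mm
C4: ⌊458/2⌋ × 324 = 229 × 324 mm
C5: ⌊324/2⌋ × 229 = 162 × 229 mm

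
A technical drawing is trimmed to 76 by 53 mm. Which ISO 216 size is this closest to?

A8 (52 × 74 mm)

Aspect ratio 76/53 ≈ 1.434 (ISO target is √2 ≈ 1.414).
In the A-series (A0 area = 1 m²): A8 = 52 × 74 mm.
Off by 3 mm total — nearest standard size.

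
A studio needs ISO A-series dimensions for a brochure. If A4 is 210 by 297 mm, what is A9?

37 × 52 mm

A5: ⌊297/2⌋ × 210 = 148 × 210 mm
A6: ⌊210/2⌋ × 148 = 105 × 148 mm
A7: ⌊148/2⌋ × 105 = 74 × 105 mm
A8: ⌊105/2⌋ × 74 = 52 × 74 mm
A9: ⌊74/2⌋ × 52 = 37 × 52 mm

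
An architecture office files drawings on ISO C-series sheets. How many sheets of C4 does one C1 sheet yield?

8

C1 = 648 × 917 mm; C4 = 229 × 324 mm.
Each halving step doubles the count; 3 steps from C1 to C4.
2^3 = 8.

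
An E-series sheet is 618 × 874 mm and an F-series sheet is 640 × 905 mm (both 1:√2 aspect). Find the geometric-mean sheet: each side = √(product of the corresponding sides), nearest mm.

629 × 889 mm

Short side: √(618 · 640) = √395520 ≈ 628.9 → 629 mm
Long side: √(874 · 905) = √790970 ≈ 889.4 → 889 mm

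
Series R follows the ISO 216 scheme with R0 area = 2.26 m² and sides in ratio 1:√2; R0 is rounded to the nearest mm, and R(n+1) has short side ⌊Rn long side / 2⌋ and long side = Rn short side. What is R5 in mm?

Let R0's short side be w mm. w · w√2 = 2.26 m² = 2,260,000 mm², so w ≈ 1264.1 mm and w√2 ≈ 1787.8 mm → R0 = 1264 × 1788 mm.
R1: ⌊1788/2⌋ × 1264 = 894 × 1264 mm
R2: ⌊1264/2⌋ × 894 = 632 × 894 mm
R3: ⌊894/2⌋ × 632 = 447 × 632 mm
R4: ⌊632/2⌋ × 447 = 316 × 447 mm
R5: ⌊447/2⌋ × 316 = 223 × 316 mm

223 × 316 mm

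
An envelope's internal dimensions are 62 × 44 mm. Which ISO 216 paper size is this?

B9 (44 × 62 mm)

Aspect ratio 62/44 ≈ 1.409 — close to the ISO √2 ≈ 1.414.
In the B-series (B0 = 1000 × 1414 mm): B9 = 44 × 62 mm.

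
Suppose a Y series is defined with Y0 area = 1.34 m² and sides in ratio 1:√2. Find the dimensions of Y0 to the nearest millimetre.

973 × 1377 mm

Let the short side be w mm. Then w · w√2 = 1.34 m² = 1,340,000 mm².
w² = 1,340,000/√2, so w ≈ 973.4 mm; long side = w√2 ≈ 1376.6 mm.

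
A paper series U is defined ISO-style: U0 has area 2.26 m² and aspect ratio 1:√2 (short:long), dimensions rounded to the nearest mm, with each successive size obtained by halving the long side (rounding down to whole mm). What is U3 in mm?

Let U0's short side be w mm. w · w√2 = 2.26 m² = 2,260,000 mm², so w ≈ 1264.1 mm and w√2 ≈ 1787.8 mm → U0 = 1264 × 1788 mm.
U1: ⌊1788/2⌋ × 1264 = 894 × 1264 mm
U2: ⌊1264/2⌋ × 894 = 632 × 894 mm
U3: ⌊894/2⌋ × 632 = 447 × 632 mm

447 × 632 mm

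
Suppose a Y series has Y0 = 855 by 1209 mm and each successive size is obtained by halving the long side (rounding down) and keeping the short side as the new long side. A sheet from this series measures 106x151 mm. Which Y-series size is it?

Y0: 855 × 1209 mm
Y1: 604 × 855 mm
Y2: 427 × 604 mm
Y3: 302 × 427 mm
Y4: 213 × 302 mm
Y5: 151 × 213 mm
Y6: 106 × 151 mm
Y7: 75 × 106 mm
→ matches Y6.

Y6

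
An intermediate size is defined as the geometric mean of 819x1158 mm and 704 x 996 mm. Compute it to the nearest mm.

759 × 1074 mm

Short side: √(819 · 704) = √576576 ≈ 759.3 → 759 mm
Long side: √(1158 · 996) = √1153368 ≈ 1073.9 → 1074 mm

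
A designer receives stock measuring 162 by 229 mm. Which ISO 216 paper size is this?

Aspect ratio 229/162 ≈ 1.414 — close to the ISO √2 ≈ 1.414.
In the C-series (envelope sizes, between A and B): C5 = 162 × 229 mm.

C5 (162 × 229 mm)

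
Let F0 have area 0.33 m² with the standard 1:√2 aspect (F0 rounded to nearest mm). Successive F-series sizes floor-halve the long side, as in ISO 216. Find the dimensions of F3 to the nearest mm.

170 × 241 mm

Let F0's short side be w mm. w · w√2 = 0.33 m² = 330,000 mm², so w ≈ 483.1 mm and w√2 ≈ 683.1 mm → F0 = 483 × 683 mm.
F1: ⌊683/2⌋ × 483 = 341 × 483 mm
F2: ⌊483/2⌋ × 341 = 241 × 341 mm
F3: ⌊341/2⌋ × 241 = 170 × 241 mm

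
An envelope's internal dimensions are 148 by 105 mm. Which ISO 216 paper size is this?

A6 (105 × 148 mm)

Aspect ratio 148/105 ≈ 1.410 — close to the ISO √2 ≈ 1.414.
In the A-series (A0 area = 1 m²): A6 = 105 × 148 mm.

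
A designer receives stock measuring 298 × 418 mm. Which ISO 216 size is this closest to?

A3 (297 × 420 mm)

Aspect ratio 418/298 ≈ 1.403 — close to the ISO √2 ≈ 1.414.
In the A-series (A0 area = 1 m²): A3 = 297 × 420 mm.
Off by 3 mm total — nearest standard size.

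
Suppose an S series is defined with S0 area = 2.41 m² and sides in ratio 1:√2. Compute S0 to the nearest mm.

Let the short side be w mm. Then w · w√2 = 2.41 m² = 2,410,000 mm².
w² = 2,410,000/√2, so w ≈ 1305.4 mm; long side = w√2 ≈ 1846.1 mm.

1305 × 1846 mm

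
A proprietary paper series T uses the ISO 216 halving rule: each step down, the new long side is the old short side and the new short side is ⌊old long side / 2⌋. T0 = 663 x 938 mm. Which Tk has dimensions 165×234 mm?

T0: 663 × 938 mm
T1: 469 × 663 mm
T2: 331 × 469 mm
T3: 234 × 331 mm
T4: 165 × 234 mm
T5: 117 × 165 mm
→ matches T4.

T4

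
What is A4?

A0 = 841 × 1189 mm (A0 has area 1 m², aspect 1:√2).
A1: ⌊1189/2⌋ × 841 = 594 × 841 mm
A2: ⌊841/2⌋ × 594 = 420 × 594 mm
A3: ⌊594/2⌋ × 420 = 297 × 420 mm
A4: ⌊420/2⌋ × 297 = 210 × 297 mm

210 × 297 mm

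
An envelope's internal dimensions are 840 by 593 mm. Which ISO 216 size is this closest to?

Aspect ratio 840/593 ≈ 1.417 — close to the ISO √2 ≈ 1.414.
In the A-series (A0 area = 1 m²): A1 = 594 × 841 mm.
Off by 2 mm total — nearest standard size.

A1 (594 × 841 mm)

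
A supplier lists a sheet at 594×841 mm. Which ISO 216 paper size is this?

Aspect ratio 841/594 ≈ 1.416 — close to the ISO √2 ≈ 1.414.
In the A-series (A0 area = 1 m²): A1 = 594 × 841 mm.

A1 (594 × 841 mm)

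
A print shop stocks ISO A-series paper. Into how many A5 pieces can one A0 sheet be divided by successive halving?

32

Each ISO step halves the sheet: 1 × A0 → 2 × A1 → 4 × A2 → 8 × A3 → …
From A0 to A5 is 5 halving steps: 2^5 = 32.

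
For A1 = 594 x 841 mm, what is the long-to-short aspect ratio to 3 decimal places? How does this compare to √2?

1.416

841 / 594 = 1.416
ISO 216 targets √2 ≈ 1.414; the +0.002 deviation is from mm rounding.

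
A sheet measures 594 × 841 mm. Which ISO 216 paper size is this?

A1 (594 × 841 mm)

Aspect ratio 841/594 ≈ 1.416 — close to the ISO √2 ≈ 1.414.
In the A-series (A0 area = 1 m²): A1 = 594 × 841 mm.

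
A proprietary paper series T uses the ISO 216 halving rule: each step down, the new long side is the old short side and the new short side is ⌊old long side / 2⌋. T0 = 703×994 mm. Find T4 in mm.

T1: ⌊994/2⌋ × 703 = 497 × 703 mm
T2: ⌊703/2⌋ × 497 = 351 × 497 mm
T3: ⌊497/2⌋ × 351 = 248 × 351 mm
T4: ⌊351/2⌋ × 248 = 175 × 248 mm

175 × 248 mm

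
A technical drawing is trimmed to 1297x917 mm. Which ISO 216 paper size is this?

Aspect ratio 1297/917 ≈ 1.414 — close to the ISO √2 ≈ 1.414.
In the C-series (envelope sizes, between A and B): C0 = 917 × 1297 mm.

C0 (917 × 1297 mm)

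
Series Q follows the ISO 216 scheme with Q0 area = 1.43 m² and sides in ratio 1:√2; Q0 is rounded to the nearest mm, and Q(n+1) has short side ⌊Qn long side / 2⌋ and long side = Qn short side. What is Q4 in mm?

Let Q0's short side be w mm. w · w√2 = 1.43 m² = 1,430,000 mm², so w ≈ 1005.6 mm and w√2 ≈ 1422.1 mm → Q0 = 1006 × 1422 mm.
Q1: ⌊1422/2⌋ × 1006 = 711 × 1006 mm
Q2: ⌊1006/2⌋ × 711 = 503 × 711 mm
Q3: ⌊711/2⌋ × 503 = 355 × 503 mm
Q4: ⌊503/2⌋ × 355 = 251 × 355 mm

251 × 355 mm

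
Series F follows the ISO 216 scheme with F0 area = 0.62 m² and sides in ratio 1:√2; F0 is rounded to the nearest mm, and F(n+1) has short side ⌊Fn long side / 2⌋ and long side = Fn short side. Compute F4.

165 × 234 mm

Let F0's short side be w mm. w · w√2 = 0.62 m² = 620,000 mm², so w ≈ 662.1 mm and w√2 ≈ 936.4 mm → F0 = 662 × 936 mm.
F1: ⌊936/2⌋ × 662 = 468 × 662 mm
F2: ⌊662/2⌋ × 468 = 331 × 468 mm
F3: ⌊468/2⌋ × 331 = 234 × 331 mm
F4: ⌊331/2⌋ × 234 = 165 × 234 mm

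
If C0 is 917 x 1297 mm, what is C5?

162 × 229 mm

C1: ⌊1297/2⌋ × 917 = 648 × 917 mm
C2: ⌊917/2⌋ × 648 = 458 × 648 mm
C3: ⌊648/2⌋ × 458 = 324 × 458 mm
C4: ⌊458/2⌋ × 324 = 229 × 324 mm
C5: ⌊324/2⌋ × 229 = 162 × 229 mm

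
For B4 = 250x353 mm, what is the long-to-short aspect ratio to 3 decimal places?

1.412

353 / 250 = 1.412
ISO 216 targets √2 ≈ 1.414; the -0.002 deviation is from mm rounding.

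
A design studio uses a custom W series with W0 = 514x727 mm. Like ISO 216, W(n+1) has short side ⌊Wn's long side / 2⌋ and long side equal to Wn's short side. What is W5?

90 × 128 mm

W1: ⌊727/2⌋ × 514 = 363 × 514 mm
W2: ⌊514/2⌋ × 363 = 257 × 363 mm
W3: ⌊363/2⌋ × 257 = 181 × 257 mm
W4: ⌊257/2⌋ × 181 = 128 × 181 mm
W5: ⌊181/2⌋ × 128 = 90 × 128 mm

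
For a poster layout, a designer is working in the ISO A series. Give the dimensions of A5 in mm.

148 × 210 mm

A0 = 841 × 1189 mm (A0 has area 1 m², aspect 1:√2).
A1: ⌊1189/2⌋ × 841 = 594 × 841 mm
A2: ⌊841/2⌋ × 594 = 420 × 594 mm
A3: ⌊594/2⌋ × 420 = 297 × 420 mm
A4: ⌊420/2⌋ × 297 = 210 × 297 mm
A5: ⌊297/2⌋ × 210 = 148 × 210 mm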